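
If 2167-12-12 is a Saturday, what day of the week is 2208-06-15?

Wednesday

Day-of-year of December 12, 2167: 346.
Day-of-year of June 15, 2208: 167.
2167 has 365 days, so 365 − 346 = 19 days remain in 2167.
Full years 2168–2207: 31 common + 9 leap = 31×365 + 9×366 = 14609 days.
Total: 19 + 14609 + 167 = 14795 days.
14795 mod 7 = 4, so 4 days after Saturday is Wednesday.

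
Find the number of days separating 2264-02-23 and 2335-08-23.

From February 23, 2264 to February 23, 2335: 71 years, of which 17 contain a Feb 29 — 54×365 + 17×366 = 25932 days.
(2300 is not a leap year (divisible by 100 but not 400).)
February 2335: 28 − 23 = 5 days remain (2335 is not a leap year, so February has 28 days).
Then March (31), April (30), May (31), June (30), July (31): 31 + 30 + 31 + 30 + 31 = 153 days.
August 1–23, 2335: 23 days.
Residual: 181 days.
Total: 26113 days.

26113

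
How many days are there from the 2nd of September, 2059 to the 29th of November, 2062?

1184

Day-of-year of September 2, 2059: 245.
Day-of-year of November 29, 2062: 333.
2059 has 365 days, so 365 − 245 = 120 days remain in 2059.
Full years: 2060: 366; 2061: 365. Sum = 731.
Total: 120 + 731 + 333 = 1184 days.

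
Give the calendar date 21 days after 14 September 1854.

5 October 1854

Count 21 days after September 14, 1854:
September 1854: 30 − 14 = 16 days remain.
October 1–5, 1854: 5 days.
Total: 16 + 5 = 21 days.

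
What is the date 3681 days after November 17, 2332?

December 16, 2342

Count 3681 days after November 17, 2332:
From November 17, 2332 to November 17, 2342: 10 years, of which 2 contain a Feb 29 — 8×365 + 2×366 = 3652 days.
November 2342: 30 − 17 = 13 days remain.
December 1–16, 2342: 16 days.
Residual: 29 days.
Total: 3681 days.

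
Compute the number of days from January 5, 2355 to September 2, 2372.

Day-of-year of January 5, 2355: 5.
Day-of-year of September 2, 2372: 246.
2355 has 365 days, so 365 − 5 = 360 days remain in 2355.
Full years 2356–2371: 12 common + 4 leap = 12×365 + 4×366 = 5844 days.
Total: 360 + 5844 + 246 = 6450 days.

6450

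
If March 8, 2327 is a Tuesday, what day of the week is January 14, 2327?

Count forward from the earlier date (January 14, 2327) to the later (March 8, 2327):
January 2327: 31 − 14 = 17 days remain.
Then February 2327 (28): 28 days.
March 1–8, 2327: 8 days.
Total: 17 + 28 + 8 = 53 days.
53 mod 7 = 4, so 4 days before Tuesday is Friday.

Friday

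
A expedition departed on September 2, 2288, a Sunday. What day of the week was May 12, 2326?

Wednesday

Day-of-year of September 2, 2288: 246.
Day-of-year of May 12, 2326: 132.
2288 has 366 days, so 366 − 246 = 120 days remain in 2288.
Full years 2289–2325: 29 common + 8 leap = 29×365 + 8×366 = 13513 days.
Total: 120 + 13513 + 132 = 13765 days.
13765 mod 7 = 3, so 3 days after Sunday is Wednesday.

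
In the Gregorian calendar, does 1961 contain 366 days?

No

1961 is not a leap year.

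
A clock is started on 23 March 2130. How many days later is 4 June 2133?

Day-of-year of March 23, 2130: 82.
Day-of-year of June 4, 2133: 155.
2130 has 365 days, so 365 − 82 = 283 days remain in 2130.
Full years: 2131: 365; 2132: 366. Sum = 731.
Total: 283 + 731 + 155 = 1169 days.

1169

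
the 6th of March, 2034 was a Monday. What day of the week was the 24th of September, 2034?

March 2034: 31 − 6 = 25 days remain.
Then April (30), May (31), June (30), July (31), August (31): 30 + 31 + 30 + 31 + 31 = 153 days.
September 1–24, 2034: 24 days.
Total: 25 + 153 + 24 = 202 days.
202 mod 7 = 6, so 6 days after Monday is Sunday.

Sunday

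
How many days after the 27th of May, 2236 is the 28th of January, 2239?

Day-of-year of May 27, 2236: 148.
Day-of-year of January 28, 2239: 28.
2236 has 366 days, so 366 − 148 = 218 days remain in 2236.
Full years: 2237: 365; 2238: 365. Sum = 730.
Total: 218 + 730 + 28 = 976 days.

976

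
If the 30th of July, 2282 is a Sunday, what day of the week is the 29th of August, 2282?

July 2282: 31 − 30 = 1 day remains.
August 1–29, 2282: 29 days.
Total: 1 + 29 = 30 days.
30 mod 7 = 2, so 2 days after Sunday is Tuesday.

Tuesday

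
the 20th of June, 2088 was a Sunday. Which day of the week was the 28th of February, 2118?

Monday

From June 20, 2088 to June 20, 2117: 29 years, of which 6 contain a Feb 29 — 23×365 + 6×366 = 10591 days.
(2100 is not a leap year (divisible by 100 but not 400).)
June 2117: 30 − 20 = 10 days remain.
Then July (31), August (31), September (30), October (31), November (30), December (31), January (31): 31 + 31 + 30 + 31 + 30 + 31 + 31 = 215 days.
February 1–28, 2118: 28 days (2118 is not a leap year).
Residual: 253 days.
Total: 10844 days.
10844 mod 7 = 1, so 1 day after Sunday is Monday.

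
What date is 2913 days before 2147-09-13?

2139-09-22

Count 2913 days before September 13, 2147:
From September 22, 2139 to September 22, 2146: 7 years, of which 2 contain a Feb 29 — 5×365 + 2×366 = 2557 days.
September 2146: 30 − 22 = 8 days remain.
Then 11 full months totalling 335 days.
September 1–13, 2147: 13 days.
Residual: 356 days.
Total: 2913 days.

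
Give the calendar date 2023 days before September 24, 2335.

March 11, 2330

Count 2023 days before September 24, 2335:
March 11, 2330 → March 11, 2331: 365 days.
March 11, 2331 → March 11, 2332: 366 days (2332 is a leap year).
March 11, 2332 → March 11, 2333: 365 days.
March 11, 2333 → March 11, 2334: 365 days.
March 11, 2334 → March 11, 2335: 365 days.
March 2335: 31 − 11 = 20 days remain.
Then April (30), May (31), June (30), July (31), August (31): 30 + 31 + 30 + 31 + 31 = 153 days.
September 1–24, 2335: 24 days.
Residual: 197 days.
Total: 2023 days.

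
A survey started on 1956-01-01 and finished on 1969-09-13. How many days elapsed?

Day-of-year of January 1, 1956: 1.
Day-of-year of September 13, 1969: 256.
1956 has 366 days, so 366 − 1 = 365 days remain in 1956.
Full years 1957–1968: 9 common + 3 leap = 9×365 + 3×366 = 4383 days.
Total: 365 + 4383 + 256 = 5004 days.

5004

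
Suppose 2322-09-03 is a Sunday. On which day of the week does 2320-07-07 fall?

Wednesday

Count forward from the earlier date (July 7, 2320) to the later (September 3, 2322):
Day-of-year of July 7, 2320: 189.
Day-of-year of September 3, 2322: 246.
2320 has 366 days, so 366 − 189 = 177 days remain in 2320.
Full years: 2321: 365. Sum = 365.
Total: 177 + 365 + 246 = 788 days.
788 mod 7 = 4, so 4 days before Sunday is Wednesday.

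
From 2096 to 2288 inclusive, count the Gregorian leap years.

47

Years divisible by 4: 2096, 2100, …, 2288 — 49 in all.
Of these, 2100, 2200 are divisible by 100 but not 400, so not leap.
Leap years: 49 − 2 = 47.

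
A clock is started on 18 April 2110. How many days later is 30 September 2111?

530

Day-of-year of April 18, 2110: 108.
Day-of-year of September 30, 2111: 273.
2110 has 365 days, so 365 − 108 = 257 days remain in 2110.
Total: 257 + 273 = 530 days.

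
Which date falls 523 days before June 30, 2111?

January 23, 2110

Count 523 days before June 30, 2111:
Day-of-year of January 23, 2110: 23.
Day-of-year of June 30, 2111: 181.
2110 has 365 days, so 365 − 23 = 342 days remain in 2110.
Total: 342 + 181 = 523 days.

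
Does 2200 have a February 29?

2200 is not a leap year (divisible by 100 but not 400).

No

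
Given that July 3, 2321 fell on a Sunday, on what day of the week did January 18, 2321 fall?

Tuesday

Count forward from the earlier date (January 18, 2321) to the later (July 3, 2321):
January 2321: 31 − 18 = 13 days remain.
Then February 2321 (28), March (31), April (30), May (31), June (30): 28 + 31 + 30 + 31 + 30 = 150 days.
July 1–3, 2321: 3 days.
Total: 13 + 150 + 3 = 166 days.
166 mod 7 = 5, so 5 days before Sunday is Tuesday.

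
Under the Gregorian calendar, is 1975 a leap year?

1975 is not a leap year.

No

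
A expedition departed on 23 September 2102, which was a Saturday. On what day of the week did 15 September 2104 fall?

Day-of-year of September 23, 2102: 266.
Day-of-year of September 15, 2104: 259.
2102 has 365 days, so 365 − 266 = 99 days remain in 2102.
Full years: 2103: 365. Sum = 365.
Total: 99 + 365 + 259 = 723 days.
723 mod 7 = 2, so 2 days after Saturday is Monday.

Monday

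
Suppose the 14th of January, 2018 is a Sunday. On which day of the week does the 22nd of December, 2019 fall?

Day-of-year of January 14, 2018: 14.
Day-of-year of December 22, 2019: 356.
2018 has 365 days, so 365 − 14 = 351 days remain in 2018.
Total: 351 + 356 = 707 days.
707 is a multiple of 7, so the 22nd of December, 2019 falls on the same weekday: Sunday.

Sunday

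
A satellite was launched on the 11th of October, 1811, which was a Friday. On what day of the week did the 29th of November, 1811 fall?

Friday

October 1811: 31 − 11 = 20 days remain.
November 1–29, 1811: 29 days.
Total: 20 + 29 = 49 days.
49 is a multiple of 7, so the 29th of November, 1811 falls on the same weekday: Friday.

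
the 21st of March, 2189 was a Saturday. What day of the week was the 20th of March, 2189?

Friday

Count forward from the earlier date (March 20, 2189) to the later (March 21, 2189):
Within March 2189: 21 − 20 = 1 day.
1 mod 7 = 1, so 1 day before Saturday is Friday.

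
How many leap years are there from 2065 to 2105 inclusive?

9

Years divisible by 4 in [2065, 2105]: 2068, 2072, 2076, 2080, 2084, 2088, 2092, 2096, 2100, 2104.
Of these, 2100 is divisible by 100 but not 400, so not leap.
Leap years: 10 − 1 = 9.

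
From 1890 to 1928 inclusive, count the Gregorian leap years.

9

Years divisible by 4 in [1890, 1928]: 1892, 1896, 1900, 1904, 1908, 1912, 1916, 1920, 1924, 1928.
Of these, 1900 is divisible by 100 but not 400, so not leap.
Leap years: 10 − 1 = 9.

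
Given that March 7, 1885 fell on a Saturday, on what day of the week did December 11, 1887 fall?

Sunday

March 7, 1885 → March 7, 1886: 365 days.
March 7, 1886 → March 7, 1887: 365 days.
March 1887: 31 − 7 = 24 days remain.
Then April (30), May (31), June (30), July (31), August (31), September (30), October (31), November (30): 30 + 31 + 30 + 31 + 31 + 30 + 31 + 30 = 244 days.
December 1–11, 1887: 11 days.
Residual: 279 days.
Total: 1009 days.
1009 mod 7 = 1, so 1 day after Saturday is Sunday.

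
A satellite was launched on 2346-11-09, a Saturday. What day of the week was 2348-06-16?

Wednesday

Day-of-year of November 9, 2346: 313.
Day-of-year of June 16, 2348: 168.
2346 has 365 days, so 365 − 313 = 52 days remain in 2346.
Full years: 2347: 365. Sum = 365.
Total: 52 + 365 + 168 = 585 days.
585 mod 7 = 4, so 4 days after Saturday is Wednesday.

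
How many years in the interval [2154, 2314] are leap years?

38

Years divisible by 4: 2156, 2160, …, 2312 — 40 in all.
Of these, 2200, 2300 are divisible by 100 but not 400, so not leap.
Leap years: 40 − 2 = 38.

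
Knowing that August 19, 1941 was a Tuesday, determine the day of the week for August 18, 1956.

Saturday

Day-of-year of August 19, 1941: 231.
Day-of-year of August 18, 1956: 231.
1941 has 365 days, so 365 − 231 = 134 days remain in 1941.
Full years 1942–1955: 11 common + 3 leap = 11×365 + 3×366 = 5113 days.
Total: 134 + 5113 + 231 = 5478 days.
5478 mod 7 = 4, so 4 days after Tuesday is Saturday.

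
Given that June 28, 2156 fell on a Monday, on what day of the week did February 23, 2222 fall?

Saturday

From June 28, 2156 to June 28, 2221: 65 years, of which 15 contain a Feb 29 — 50×365 + 15×366 = 23740 days.
(2200 is not a leap year (divisible by 100 but not 400).)
June 2221: 30 − 28 = 2 days remain.
Then July (31), August (31), September (30), October (31), November (30), December (31), January (31): 31 + 31 + 30 + 31 + 30 + 31 + 31 = 215 days.
February 1–23, 2222: 23 days (2222 is not a leap year).
Residual: 240 days.
Total: 23980 days.
23980 mod 7 = 5, so 5 days after Monday is Saturday.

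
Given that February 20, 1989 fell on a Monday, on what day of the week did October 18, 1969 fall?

Saturday

Count forward from the earlier date (October 18, 1969) to the later (February 20, 1989):
Day-of-year of October 18, 1969: 291.
Day-of-year of February 20, 1989: 51.
1969 has 365 days, so 365 − 291 = 74 days remain in 1969.
Full years 1970–1988: 14 common + 5 leap = 14×365 + 5×366 = 6940 days.
Total: 74 + 6940 + 51 = 7065 days.
7065 mod 7 = 2, so 2 days before Monday is Saturday.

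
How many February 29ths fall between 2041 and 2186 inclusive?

Years divisible by 4: 2044, 2048, …, 2184 — 36 in all.
Of these, 2100 is divisible by 100 but not 400, so not leap.
Leap years: 36 − 1 = 35.

35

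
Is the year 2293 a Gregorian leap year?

2293 is not a leap year.

No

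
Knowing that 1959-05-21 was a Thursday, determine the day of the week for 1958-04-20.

Count forward from the earlier date (April 20, 1958) to the later (May 21, 1959):
April 1958: 30 − 20 = 10 days remain.
Then 12 full months totalling 365 days.
May 1–21, 1959: 21 days.
Total: 10 + 365 + 21 = 396 days.
396 mod 7 = 4, so 4 days before Thursday is Sunday.

Sunday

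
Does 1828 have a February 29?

1828 is a leap year.

Yes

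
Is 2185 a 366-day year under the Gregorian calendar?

2185 is not a leap year.

No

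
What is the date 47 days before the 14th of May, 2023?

the 28th of March, 2023

Count 47 days before May 14, 2023:
March 2023: 31 − 28 = 3 days remain.
Then April (30): 30 days.
May 1–14, 2023: 14 days.
Total: 3 + 30 + 14 = 47 days.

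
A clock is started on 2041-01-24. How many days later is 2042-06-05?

497

January 2041: 31 − 24 = 7 days remain.
Then 16 full months totalling 485 days.
June 1–5, 2042: 5 days.
Total: 7 + 485 + 5 = 497 days.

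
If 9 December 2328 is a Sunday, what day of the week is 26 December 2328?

Within December 2328: 26 − 9 = 17 days.
17 mod 7 = 3, so 3 days after Sunday is Wednesday.

Wednesday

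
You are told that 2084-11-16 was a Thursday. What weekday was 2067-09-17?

Count forward from the earlier date (September 17, 2067) to the later (November 16, 2084):
From September 17, 2067 to September 17, 2084: 17 years, of which 5 contain a Feb 29 — 12×365 + 5×366 = 6210 days.
September 2084: 30 − 17 = 13 days remain.
Then October (31): 31 days.
November 1–16, 2084: 16 days.
Residual: 60 days.
Total: 6270 days.
6270 mod 7 = 5, so 5 days before Thursday is Saturday.

Saturday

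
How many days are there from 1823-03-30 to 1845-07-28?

Day-of-year of March 30, 1823: 89.
Day-of-year of July 28, 1845: 209.
1823 has 365 days, so 365 − 89 = 276 days remain in 1823.
Full years 1824–1844: 15 common + 6 leap = 15×365 + 6×366 = 7671 days.
Total: 276 + 7671 + 209 = 8156 days.

8156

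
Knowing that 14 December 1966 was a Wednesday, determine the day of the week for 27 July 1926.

Count forward from the earlier date (July 27, 1926) to the later (December 14, 1966):
Day-of-year of July 27, 1926: 208.
Day-of-year of December 14, 1966: 348.
1926 has 365 days, so 365 − 208 = 157 days remain in 1926.
Full years 1927–1965: 29 common + 10 leap = 29×365 + 10×366 = 14245 days.
Total: 157 + 14245 + 348 = 14750 days.
14750 mod 7 = 1, so 1 day before Wednesday is Tuesday.

Tuesday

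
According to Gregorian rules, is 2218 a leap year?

No

2218 is not a leap year.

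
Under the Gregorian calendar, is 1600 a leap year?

Yes

1600 is a leap year (divisible by 400).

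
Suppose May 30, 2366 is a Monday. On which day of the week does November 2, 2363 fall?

Saturday

Count forward from the earlier date (November 2, 2363) to the later (May 30, 2366):
November 2, 2363 → November 2, 2364: 366 days (2364 is a leap year).
November 2, 2364 → November 2, 2365: 365 days.
November 2365: 30 − 2 = 28 days remain.
Then December (31), January (31), February 2366 (28), March (31), April (30): 31 + 31 + 28 + 31 + 30 = 151 days.
May 1–30, 2366: 30 days.
Residual: 209 days.
Total: 940 days.
940 mod 7 = 2, so 2 days before Monday is Saturday.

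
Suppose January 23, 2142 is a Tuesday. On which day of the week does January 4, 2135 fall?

Count forward from the earlier date (January 4, 2135) to the later (January 23, 2142):
From January 4, 2135 to January 4, 2142: 7 years, of which 2 contain a Feb 29 — 5×365 + 2×366 = 2557 days.
Within January 2142: 23 − 4 = 19 days.
Total: 2576 days.
2576 is a multiple of 7, so January 4, 2135 falls on the same weekday: Tuesday.

Tuesday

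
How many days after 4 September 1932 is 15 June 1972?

14529

Day-of-year of September 4, 1932: 248.
Day-of-year of June 15, 1972: 167.
1932 has 366 days, so 366 − 248 = 118 days remain in 1932.
Full years 1933–1971: 30 common + 9 leap = 30×365 + 9×366 = 14244 days.
Total: 118 + 14244 + 167 = 14529 days.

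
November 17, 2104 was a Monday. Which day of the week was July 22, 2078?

Count forward from the earlier date (July 22, 2078) to the later (November 17, 2104):
From July 22, 2078 to July 22, 2104: 26 years, of which 6 contain a Feb 29 — 20×365 + 6×366 = 9496 days.
(2100 is not a leap year (divisible by 100 but not 400).)
July 2104: 31 − 22 = 9 days remain.
Then August (31), September (30), October (31): 31 + 30 + 31 = 92 days.
November 1–17, 2104: 17 days.
Residual: 118 days.
Total: 9614 days.
9614 mod 7 = 3, so 3 days before Monday is Friday.

Friday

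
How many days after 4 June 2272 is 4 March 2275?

1003

Day-of-year of June 4, 2272: 156.
Day-of-year of March 4, 2275: 63.
2272 has 366 days, so 366 − 156 = 210 days remain in 2272.
Full years: 2273: 365; 2274: 365. Sum = 730.
Total: 210 + 730 + 63 = 1003 days.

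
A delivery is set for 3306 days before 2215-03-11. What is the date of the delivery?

2206-02-20

Count 3306 days before March 11, 2215:
Day-of-year of February 20, 2206: 51.
Day-of-year of March 11, 2215: 70.
2206 has 365 days, so 365 − 51 = 314 days remain in 2206.
Full years 2207–2214: 6 common + 2 leap = 6×365 + 2×366 = 2922 days.
Total: 314 + 2922 + 70 = 3306 days.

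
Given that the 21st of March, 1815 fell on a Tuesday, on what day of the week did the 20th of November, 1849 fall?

Day-of-year of March 21, 1815: 80.
Day-of-year of November 20, 1849: 324.
1815 has 365 days, so 365 − 80 = 285 days remain in 1815.
Full years 1816–1848: 24 common + 9 leap = 24×365 + 9×366 = 12054 days.
Total: 285 + 12054 + 324 = 12663 days.
12663 is a multiple of 7, so the 20th of November, 1849 falls on the same weekday: Tuesday.

Tuesday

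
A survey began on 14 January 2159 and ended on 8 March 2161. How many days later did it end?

Day-of-year of January 14, 2159: 14.
Day-of-year of March 8, 2161: 67.
2159 has 365 days, so 365 − 14 = 351 days remain in 2159.
Full years: 2160: 366. Sum = 366.
Total: 351 + 366 + 67 = 784 days.

784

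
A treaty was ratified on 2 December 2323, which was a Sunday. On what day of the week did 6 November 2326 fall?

Day-of-year of December 2, 2323: 336.
Day-of-year of November 6, 2326: 310.
2323 has 365 days, so 365 − 336 = 29 days remain in 2323.
Full years: 2324: 366; 2325: 365. Sum = 731.
Total: 29 + 731 + 310 = 1070 days.
1070 mod 7 = 6, so 6 days after Sunday is Saturday.

Saturday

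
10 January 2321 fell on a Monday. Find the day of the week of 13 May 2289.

Monday

Count forward from the earlier date (May 13, 2289) to the later (January 10, 2321):
Day-of-year of May 13, 2289: 133.
Day-of-year of January 10, 2321: 10.
2289 has 365 days, so 365 − 133 = 232 days remain in 2289.
Full years 2290–2320: 24 common + 7 leap = 24×365 + 7×366 = 11322 days.
Total: 232 + 11322 + 10 = 11564 days.
11564 is a multiple of 7, so 13 May 2289 falls on the same weekday: Monday.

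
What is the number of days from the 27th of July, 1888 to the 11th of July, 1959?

Day-of-year of July 27, 1888: 209.
Day-of-year of July 11, 1959: 192.
1888 has 366 days, so 366 − 209 = 157 days remain in 1888.
Full years 1889–1958: 54 common + 16 leap = 54×365 + 16×366 = 25566 days.
Total: 157 + 25566 + 192 = 25915 days.

25915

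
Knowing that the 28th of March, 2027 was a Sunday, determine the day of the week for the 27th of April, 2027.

Tuesday

March 2027: 31 − 28 = 3 days remain.
April 1–27, 2027: 27 days.
Total: 3 + 27 = 30 days.
30 mod 7 = 2, so 2 days after Sunday is Tuesday.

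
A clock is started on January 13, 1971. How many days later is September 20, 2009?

14130

Day-of-year of January 13, 1971: 13.
Day-of-year of September 20, 2009: 263.
1971 has 365 days, so 365 − 13 = 352 days remain in 1971.
Full years 1972–2008: 27 common + 10 leap = 27×365 + 10×366 = 13515 days.
Total: 352 + 13515 + 263 = 14130 days.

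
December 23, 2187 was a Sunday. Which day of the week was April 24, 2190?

Saturday

Day-of-year of December 23, 2187: 357.
Day-of-year of April 24, 2190: 114.
2187 has 365 days, so 365 − 357 = 8 days remain in 2187.
Full years: 2188: 366; 2189: 365. Sum = 731.
Total: 8 + 731 + 114 = 853 days.
853 mod 7 = 6, so 6 days after Sunday is Saturday.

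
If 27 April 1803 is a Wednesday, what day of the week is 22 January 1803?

Count forward from the earlier date (January 22, 1803) to the later (April 27, 1803):
January 1803: 31 − 22 = 9 days remain.
Then February 1803 (28), March (31): 28 + 31 = 59 days.
April 1–27, 1803: 27 days.
Total: 9 + 59 + 27 = 95 days.
95 mod 7 = 4, so 4 days before Wednesday is Saturday.

Saturday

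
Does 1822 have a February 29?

1822 is not a leap year.

No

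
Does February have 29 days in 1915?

1915 is not a leap year.

No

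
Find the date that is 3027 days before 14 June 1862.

1 March 1854

Count 3027 days before June 14, 1862:
Day-of-year of March 1, 1854: 60.
Day-of-year of June 14, 1862: 165.
1854 has 365 days, so 365 − 60 = 305 days remain in 1854.
Full years 1855–1861: 5 common + 2 leap = 5×365 + 2×366 = 2557 days.
Total: 305 + 2557 + 165 = 3027 days.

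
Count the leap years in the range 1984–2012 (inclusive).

8

Years divisible by 4 in [1984, 2012]: 1984, 1988, 1992, 1996, 2000, 2004, 2008, 2012.
2000 is divisible by 400, so still leap.
No century exceptions apply. Count: 8.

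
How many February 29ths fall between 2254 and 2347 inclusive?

22

Years divisible by 4: 2256, 2260, …, 2344 — 23 in all.
Of these, 2300 is divisible by 100 but not 400, so not leap.
Leap years: 23 − 1 = 22.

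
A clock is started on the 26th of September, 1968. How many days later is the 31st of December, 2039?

From September 26, 1968 to September 26, 2039: 71 years, of which 17 contain a Feb 29 — 54×365 + 17×366 = 25932 days.
(2000 is a leap year (divisible by 400).)
September 2039: 30 − 26 = 4 days remain.
Then October (31), November (30): 31 + 30 = 61 days.
December 1–31, 2039: 31 days.
Residual: 96 days.
Total: 26028 days.

26028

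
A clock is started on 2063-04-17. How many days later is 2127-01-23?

23291

From April 17, 2063 to April 17, 2126: 63 years, of which 15 contain a Feb 29 — 48×365 + 15×366 = 23010 days.
(2100 is not a leap year (divisible by 100 but not 400).)
April 2126: 30 − 17 = 13 days remain.
Then May (31), June (30), July (31), August (31), September (30), October (31), November (30), December (31): 31 + 30 + 31 + 31 + 30 + 31 + 30 + 31 = 245 days.
January 1–23, 2127: 23 days.
Residual: 281 days.
Total: 23291 days.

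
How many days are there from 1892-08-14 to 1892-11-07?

August 1892: 31 − 14 = 17 days remain.
Then September (30), October (31): 30 + 31 = 61 days.
November 1–7, 1892: 7 days.
Total: 17 + 61 + 7 = 85 days.

85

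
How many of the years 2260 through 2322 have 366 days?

15

Years divisible by 4: 2260, 2264, …, 2320 — 16 in all.
Of these, 2300 is divisible by 100 but not 400, so not leap.
Leap years: 16 − 1 = 15.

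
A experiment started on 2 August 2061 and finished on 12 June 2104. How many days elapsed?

From August 2, 2061 to August 2, 2103: 42 years, of which 9 contain a Feb 29 — 33×365 + 9×366 = 15339 days.
(2100 is not a leap year (divisible by 100 but not 400).)
August 2103: 31 − 2 = 29 days remain.
Then 9 full months totalling 274 days.
June 1–12, 2104: 12 days.
Residual: 315 days.
Total: 15654 days.

15654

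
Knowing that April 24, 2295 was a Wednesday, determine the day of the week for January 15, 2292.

Friday

Count forward from the earlier date (January 15, 2292) to the later (April 24, 2295):
Day-of-year of January 15, 2292: 15.
Day-of-year of April 24, 2295: 114.
2292 has 366 days, so 366 − 15 = 351 days remain in 2292.
Full years: 2293: 365; 2294: 365. Sum = 730.
Total: 351 + 730 + 114 = 1195 days.
1195 mod 7 = 5, so 5 days before Wednesday is Friday.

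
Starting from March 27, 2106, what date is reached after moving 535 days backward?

October 8, 2104

Count 535 days before March 27, 2106:
October 8, 2104 → October 8, 2105: 365 days.
October 2105: 31 − 8 = 23 days remain.
Then November (30), December (31), January (31), February 2106 (28): 30 + 31 + 31 + 28 = 120 days.
March 1–27, 2106: 27 days.
Residual: 170 days.
Total: 535 days.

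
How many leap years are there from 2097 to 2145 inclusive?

11

Years divisible by 4 in [2097, 2145]: 2100, 2104, 2108, 2112, 2116, 2120, 2124, 2128, 2132, 2136, 2140, 2144.
Of these, 2100 is divisible by 100 but not 400, so not leap.
Leap years: 12 − 1 = 11.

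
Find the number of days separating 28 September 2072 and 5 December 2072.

68

September 2072: 30 − 28 = 2 days remain.
Then October (31), November (30): 31 + 30 = 61 days.
December 1–5, 2072: 5 days.
Total: 2 + 61 + 5 = 68 days.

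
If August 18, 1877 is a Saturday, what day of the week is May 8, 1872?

Count forward from the earlier date (May 8, 1872) to the later (August 18, 1877):
Day-of-year of May 8, 1872: 129.
Day-of-year of August 18, 1877: 230.
1872 has 366 days, so 366 − 129 = 237 days remain in 1872.
Full years: 1873: 365; 1874: 365; 1875: 365; 1876: 366. Sum = 1461.
Total: 237 + 1461 + 230 = 1928 days.
1928 mod 7 = 3, so 3 days before Saturday is Wednesday.

Wednesday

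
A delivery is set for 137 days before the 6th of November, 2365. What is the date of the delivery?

the 22nd of June, 2365

Count 137 days before November 6, 2365:
June 2365: 30 − 22 = 8 days remain.
Then July (31), August (31), September (30), October (31): 31 + 31 + 30 + 31 = 123 days.
November 1–6, 2365: 6 days.
Total: 8 + 123 + 6 = 137 days.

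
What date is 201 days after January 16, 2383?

August 5, 2383

Count 201 days after January 16, 2383:
January 2383: 31 − 16 = 15 days remain.
Then February 2383 (28), March (31), April (30), May (31), June (30), July (31): 28 + 31 + 30 + 31 + 30 + 31 = 181 days.
August 1–5, 2383: 5 days.
Total: 15 + 181 + 5 = 201 days.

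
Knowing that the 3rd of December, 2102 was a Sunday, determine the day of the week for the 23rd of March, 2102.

Count forward from the earlier date (March 23, 2102) to the later (December 3, 2102):
March 2102: 31 − 23 = 8 days remain.
Then April (30), May (31), June (30), July (31), August (31), September (30), October (31), November (30): 30 + 31 + 30 + 31 + 31 + 30 + 31 + 30 = 244 days.
December 1–3, 2102: 3 days.
Total: 8 + 244 + 3 = 255 days.
255 mod 7 = 3, so 3 days before Sunday is Thursday.

Thursday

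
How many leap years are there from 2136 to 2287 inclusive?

37

Years divisible by 4: 2136, 2140, …, 2284 — 38 in all.
Of these, 2200 is divisible by 100 but not 400, so not leap.
Leap years: 38 − 1 = 37.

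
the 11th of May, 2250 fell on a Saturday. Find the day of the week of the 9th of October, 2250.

Wednesday

May 2250: 31 − 11 = 20 days remain.
Then June (30), July (31), August (31), September (30): 30 + 31 + 31 + 30 = 122 days.
October 1–9, 2250: 9 days.
Total: 20 + 122 + 9 = 151 days.
151 mod 7 = 4, so 4 days after Saturday is Wednesday.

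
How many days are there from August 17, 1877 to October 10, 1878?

419

August 1877: 31 − 17 = 14 days remain.
Then 13 full months totalling 395 days.
October 1–10, 1878: 10 days.
Total: 14 + 395 + 10 = 419 days.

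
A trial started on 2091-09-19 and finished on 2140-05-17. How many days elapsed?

17772

Day-of-year of September 19, 2091: 262.
Day-of-year of May 17, 2140: 138.
2091 has 365 days, so 365 − 262 = 103 days remain in 2091.
Full years 2092–2139: 37 common + 11 leap = 37×365 + 11×366 = 17531 days.
Total: 103 + 17531 + 138 = 17772 days.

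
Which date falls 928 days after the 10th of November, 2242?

the 26th of May, 2245

Count 928 days after November 10, 2242:
November 10, 2242 → November 10, 2243: 365 days.
November 10, 2243 → November 10, 2244: 366 days (2244 is a leap year).
November 2244: 30 − 10 = 20 days remain.
Then December (31), January (31), February 2245 (28), March (31), April (30): 31 + 31 + 28 + 31 + 30 = 151 days.
May 1–26, 2245: 26 days.
Residual: 197 days.
Total: 928 days.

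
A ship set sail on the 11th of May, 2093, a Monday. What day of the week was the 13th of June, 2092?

Count forward from the earlier date (June 13, 2092) to the later (May 11, 2093):
Day-of-year of June 13, 2092: 165.
Day-of-year of May 11, 2093: 131.
2092 has 366 days, so 366 − 165 = 201 days remain in 2092.
Total: 201 + 131 = 332 days.
332 mod 7 = 3, so 3 days before Monday is Friday.

Friday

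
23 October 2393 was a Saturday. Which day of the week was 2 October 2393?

Saturday

Count forward from the earlier date (October 2, 2393) to the later (October 23, 2393):
Within October 2393: 23 − 2 = 21 days.
21 is a multiple of 7, so 2 October 2393 falls on the same weekday: Saturday.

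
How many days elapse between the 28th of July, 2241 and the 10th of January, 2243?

July 28, 2241 → July 28, 2242: 365 days.
July 2242: 31 − 28 = 3 days remain.
Then August (31), September (30), October (31), November (30), December (31): 31 + 30 + 31 + 30 + 31 = 153 days.
January 1–10, 2243: 10 days.
Residual: 166 days.
Total: 531 days.

531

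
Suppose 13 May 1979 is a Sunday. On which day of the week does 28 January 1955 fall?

Friday

Count forward from the earlier date (January 28, 1955) to the later (May 13, 1979):
From January 28, 1955 to January 28, 1979: 24 years, of which 6 contain a Feb 29 — 18×365 + 6×366 = 8766 days.
January 1979: 31 − 28 = 3 days remain.
Then February 1979 (28), March (31), April (30): 28 + 31 + 30 = 89 days.
May 1–13, 1979: 13 days.
Residual: 105 days.
Total: 8871 days.
8871 mod 7 = 2, so 2 days before Sunday is Friday.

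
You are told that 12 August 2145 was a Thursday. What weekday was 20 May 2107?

Count forward from the earlier date (May 20, 2107) to the later (August 12, 2145):
Day-of-year of May 20, 2107: 140.
Day-of-year of August 12, 2145: 224.
2107 has 365 days, so 365 − 140 = 225 days remain in 2107.
Full years 2108–2144: 27 common + 10 leap = 27×365 + 10×366 = 13515 days.
Total: 225 + 13515 + 224 = 13964 days.
13964 mod 7 = 6, so 6 days before Thursday is Friday.

Friday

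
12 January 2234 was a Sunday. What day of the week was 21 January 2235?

January 12, 2234 → January 12, 2235: 365 days.
Within January 2235: 21 − 12 = 9 days.
Total: 374 days.
374 mod 7 = 3, so 3 days after Sunday is Wednesday.

Wednesday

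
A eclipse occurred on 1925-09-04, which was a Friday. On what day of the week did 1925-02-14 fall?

Saturday

Count forward from the earlier date (February 14, 1925) to the later (September 4, 1925):
February 1925: 28 − 14 = 14 days remain (1925 is not a leap year, so February has 28 days).
Then March (31), April (30), May (31), June (30), July (31), August (31): 31 + 30 + 31 + 30 + 31 + 31 = 184 days.
September 1–4, 1925: 4 days.
Total: 14 + 184 + 4 = 202 days.
202 mod 7 = 6, so 6 days before Friday is Saturday.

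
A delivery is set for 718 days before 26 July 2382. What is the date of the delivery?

7 August 2380

Count 718 days before July 26, 2382:
August 2380: 31 − 7 = 24 days remain.
Then 22 full months totalling 668 days.
July 1–26, 2382: 26 days.
Total: 24 + 668 + 26 = 718 days.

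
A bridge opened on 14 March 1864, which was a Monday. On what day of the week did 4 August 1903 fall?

From March 14, 1864 to March 14, 1903: 39 years, of which 8 contain a Feb 29 — 31×365 + 8×366 = 14243 days.
(1900 is not a leap year (divisible by 100 but not 400).)
March 1903: 31 − 14 = 17 days remain.
Then April (30), May (31), June (30), July (31): 30 + 31 + 30 + 31 = 122 days.
August 1–4, 1903: 4 days.
Residual: 143 days.
Total: 14386 days.
14386 mod 7 = 1, so 1 day after Monday is Tuesday.

Tuesday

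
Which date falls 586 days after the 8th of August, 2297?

the 17th of March, 2299

Count 586 days after August 8, 2297:
Day-of-year of August 8, 2297: 220.
Day-of-year of March 17, 2299: 76.
2297 has 365 days, so 365 − 220 = 145 days remain in 2297.
Full years: 2298: 365. Sum = 365.
Total: 145 + 365 + 76 = 586 days.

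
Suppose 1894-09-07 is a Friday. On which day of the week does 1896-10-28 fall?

Wednesday

September 7, 1894 → September 7, 1895: 365 days.
September 7, 1895 → September 7, 1896: 366 days (1896 is a leap year).
September 1896: 30 − 7 = 23 days remain.
October 1–28, 1896: 28 days.
Residual: 51 days.
Total: 782 days.
782 mod 7 = 5, so 5 days after Friday is Wednesday.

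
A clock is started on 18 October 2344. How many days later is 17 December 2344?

60

October 2344: 31 − 18 = 13 days remain.
Then November (30): 30 days.
December 1–17, 2344: 17 days.
Total: 13 + 30 + 17 = 60 days.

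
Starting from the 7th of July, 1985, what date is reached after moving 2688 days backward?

the 26th of February, 1978

Count 2688 days before July 7, 1985:
From February 26, 1978 to February 26, 1985: 7 years, of which 2 contain a Feb 29 — 5×365 + 2×366 = 2557 days.
February 1985: 28 − 26 = 2 days remain (1985 is not a leap year, so February has 28 days).
Then March (31), April (30), May (31), June (30): 31 + 30 + 31 + 30 = 122 days.
July 1–7, 1985: 7 days.
Residual: 131 days.
Total: 2688 days.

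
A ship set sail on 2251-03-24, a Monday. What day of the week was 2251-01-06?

Monday

Count forward from the earlier date (January 6, 2251) to the later (March 24, 2251):
January 2251: 31 − 6 = 25 days remain.
Then February 2251 (28): 28 days.
March 1–24, 2251: 24 days.
Total: 25 + 28 + 24 = 77 days.
77 is a multiple of 7, so 2251-01-06 falls on the same weekday: Monday.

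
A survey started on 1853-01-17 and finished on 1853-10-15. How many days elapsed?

January 1853: 31 − 17 = 14 days remain.
Then February 1853 (28), March (31), April (30), May (31), June (30), July (31), August (31), September (30): 28 + 31 + 30 + 31 + 30 + 31 + 31 + 30 = 242 days.
October 1–15, 1853: 15 days.
Total: 14 + 242 + 15 = 271 days.

271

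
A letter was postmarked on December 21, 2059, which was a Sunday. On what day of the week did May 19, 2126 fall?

Sunday

Day-of-year of December 21, 2059: 355.
Day-of-year of May 19, 2126: 139.
2059 has 365 days, so 365 − 355 = 10 days remain in 2059.
Full years 2060–2125: 50 common + 16 leap = 50×365 + 16×366 = 24106 days.
Total: 10 + 24106 + 139 = 24255 days.
24255 is a multiple of 7, so May 19, 2126 falls on the same weekday: Sunday.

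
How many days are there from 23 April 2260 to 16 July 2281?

Day-of-year of April 23, 2260: 114.
Day-of-year of July 16, 2281: 197.
2260 has 366 days, so 366 − 114 = 252 days remain in 2260.
Full years 2261–2280: 15 common + 5 leap = 15×365 + 5×366 = 7305 days.
Total: 252 + 7305 + 197 = 7754 days.

7754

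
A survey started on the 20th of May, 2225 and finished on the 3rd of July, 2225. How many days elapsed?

May 2225: 31 − 20 = 11 days remain.
Then June (30): 30 days.
July 1–3, 2225: 3 days.
Total: 11 + 30 + 3 = 44 days.

44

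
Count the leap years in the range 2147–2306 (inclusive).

38

Years divisible by 4: 2148, 2152, …, 2304 — 40 in all.
Of these, 2200, 2300 are divisible by 100 but not 400, so not leap.
Leap years: 40 − 2 = 38.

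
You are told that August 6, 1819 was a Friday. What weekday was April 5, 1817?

Count forward from the earlier date (April 5, 1817) to the later (August 6, 1819):
Day-of-year of April 5, 1817: 95.
Day-of-year of August 6, 1819: 218.
1817 has 365 days, so 365 − 95 = 270 days remain in 1817.
Full years: 1818: 365. Sum = 365.
Total: 270 + 365 + 218 = 853 days.
853 mod 7 = 6, so 6 days before Friday is Saturday.

Saturday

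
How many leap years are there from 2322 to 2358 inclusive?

Years divisible by 4 in [2322, 2358]: 2324, 2328, 2332, 2336, 2340, 2344, 2348, 2352, 2356.
No century exceptions apply. Count: 9.

9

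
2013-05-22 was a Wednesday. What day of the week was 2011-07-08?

Count forward from the earlier date (July 8, 2011) to the later (May 22, 2013):
Day-of-year of July 8, 2011: 189.
Day-of-year of May 22, 2013: 142.
2011 has 365 days, so 365 − 189 = 176 days remain in 2011.
Full years: 2012: 366. Sum = 366.
Total: 176 + 366 + 142 = 684 days.
684 mod 7 = 5, so 5 days before Wednesday is Friday.

Friday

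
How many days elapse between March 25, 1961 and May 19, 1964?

March 25, 1961 → March 25, 1962: 365 days.
March 25, 1962 → March 25, 1963: 365 days.
March 25, 1963 → March 25, 1964: 366 days (1964 is a leap year).
March 1964: 31 − 25 = 6 days remain.
Then April (30): 30 days.
May 1–19, 1964: 19 days.
Residual: 55 days.
Total: 1151 days.

1151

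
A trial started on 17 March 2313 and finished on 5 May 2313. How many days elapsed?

March 2313: 31 − 17 = 14 days remain.
Then April (30): 30 days.
May 1–5, 2313: 5 days.
Total: 14 + 30 + 5 = 49 days.

49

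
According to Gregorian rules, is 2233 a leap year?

No

2233 is not a leap year.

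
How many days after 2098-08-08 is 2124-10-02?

From August 8, 2098 to August 8, 2124: 26 years, of which 6 contain a Feb 29 — 20×365 + 6×366 = 9496 days.
(2100 is not a leap year (divisible by 100 but not 400).)
August 2124: 31 − 8 = 23 days remain.
Then September (30): 30 days.
October 1–2, 2124: 2 days.
Residual: 55 days.
Total: 9551 days.

9551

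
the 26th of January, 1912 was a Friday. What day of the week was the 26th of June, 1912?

Wednesday

January 1912: 31 − 26 = 5 days remain.
Then February 1912 (29), March (31), April (30), May (31): 29 + 31 + 30 + 31 = 121 days.
June 1–26, 1912: 26 days.
Total: 5 + 121 + 26 = 152 days.
152 mod 7 = 5, so 5 days after Friday is Wednesday.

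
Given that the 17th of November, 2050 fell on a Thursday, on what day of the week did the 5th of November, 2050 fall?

Count forward from the earlier date (November 5, 2050) to the later (November 17, 2050):
Within November 2050: 17 − 5 = 12 days.
12 mod 7 = 5, so 5 days before Thursday is Saturday.

Saturday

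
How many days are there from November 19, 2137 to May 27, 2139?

November 19, 2137 → November 19, 2138: 365 days.
November 2138: 30 − 19 = 11 days remain.
Then December (31), January (31), February 2139 (28), March (31), April (30): 31 + 31 + 28 + 31 + 30 = 151 days.
May 1–27, 2139: 27 days.
Residual: 189 days.
Total: 554 days.

554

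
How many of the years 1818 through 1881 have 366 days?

16

Years divisible by 4: 1820, 1824, …, 1880 — 16 in all.
No century exceptions apply. Count: 16.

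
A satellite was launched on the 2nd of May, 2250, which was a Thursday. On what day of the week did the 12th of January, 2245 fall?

Sunday

Count forward from the earlier date (January 12, 2245) to the later (May 2, 2250):
Day-of-year of January 12, 2245: 12.
Day-of-year of May 2, 2250: 122.
2245 has 365 days, so 365 − 12 = 353 days remain in 2245.
Full years: 2246: 365; 2247: 365; 2248: 366; 2249: 365. Sum = 1461.
Total: 353 + 1461 + 122 = 1936 days.
1936 mod 7 = 4, so 4 days before Thursday is Sunday.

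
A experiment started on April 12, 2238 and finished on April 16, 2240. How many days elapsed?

735

April 2238: 30 − 12 = 18 days remain.
Then 23 full months totalling 701 days.
April 1–16, 2240: 16 days.
Total: 18 + 701 + 16 = 735 days.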